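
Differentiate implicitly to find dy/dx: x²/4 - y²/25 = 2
Differentiate the relation implicitly: treat y = y(x) and apply the chain rule, so every y-derivative picks up a y' = dy/dx factor.

With everything moved to the left-hand side, differentiate term by term:
  d/dx[x^2/4] = x/2
  d/dx[-y^2/25] = -2y·y'/25
  d/dx[-2] = 0

Separating the contributions that come from x directly and those that come through y:
  without y':      x/2
  multiplying y':  -2y/25

so (x/2) + (-2y/25)·y' = 0, and therefore
  dy/dx = -(x/2)/(-2y/25) = 25x/(4y)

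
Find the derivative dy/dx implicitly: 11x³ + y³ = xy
Take d/dx of both sides. Since y is implicitly a function of x, the chain rule attaches a y' = dy/dx factor whenever we differentiate through y.

Set F(x, y) = (left side) − (right side), so the curve is F = 0. Differentiating each term of F:
  d/dx[11x^3] = 33x^2
  d/dx[-xy] = -x·y' - y
  d/dx[y^3] = 3y^2·y'

Collecting, the y'-free part is the partial derivative in x and the y' coefficient is the partial derivative in y:
  ∂F/∂x = 33x^2 - y
  ∂F/∂y = -x + 3y^2

so d/dx[F(x, y(x))] = ∂F/∂x + (∂F/∂y)·y' = 0. Rearranging,
  dy/dx = -(∂F/∂x)/(∂F/∂y) = -(33x^2 - y)/(-x + 3y^2) = (33x^2 - y)/(x - 3y^2)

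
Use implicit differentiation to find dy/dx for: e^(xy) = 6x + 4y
Apply d/dx to both sides, remembering that y depends on x. Each occurrence of y therefore brings in a y' = dy/dx via the chain rule.

With F(x, y) equal to the left-hand side minus the right, differentiate F term by term:
  d/dx[-6x] = -6
  d/dx[-4y] = -4·y'
  d/dx[e^(xy)] = (x·y' + y)·e^(xy)
Adding these up, d/dx[F] = 0 becomes
  (y·e^(xy) - 6) + (x·e^(xy) - 4)·y' = 0,
so isolating y',
  dy/dx = -(y·e^(xy) - 6)/(x·e^(xy) - 4) = (-y·e^(xy) + 6)/(x·e^(xy) - 4)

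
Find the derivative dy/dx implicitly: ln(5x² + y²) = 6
Differentiate the relation implicitly: treat y = y(x) and apply the chain rule, so every y-derivative picks up a y' = dy/dx factor.

With everything moved to the left-hand side, differentiate term by term:
  d/dx[ln(5x^2 + y^2)] = (10x + 2y·y')/(5x^2 + y^2)
  d/dx[-6] = 0

Separating the contributions that come from x directly and those that come through y:
  without y':      10x/(5x^2 + y^2)
  multiplying y':  2y/(5x^2 + y^2)

so (10x/(5x^2 + y^2)) + (2y/(5x^2 + y^2))·y' = 0, and therefore
  dy/dx = -(10x/(5x^2 + y^2))/(2y/(5x^2 + y^2)) = -5x/y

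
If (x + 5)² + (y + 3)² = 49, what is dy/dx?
Take d/dx of both sides. Since y is implicitly a function of x, the chain rule attaches a y' = dy/dx factor whenever we differentiate through y.

Set F(x, y) = (left side) − (right side), so the curve is F = 0. Differentiating each term of F:
  d/dx[(x + 5)^2] = 2x + 10
  d/dx[(y + 3)^2] = 2·y'(y + 3)
  d/dx[-49] = 0

Collecting, the y'-free part is the partial derivative in x and the y' coefficient is the partial derivative in y:
  ∂F/∂x = 2x + 10
  ∂F/∂y = 2y + 6

so d/dx[F(x, y(x))] = ∂F/∂x + (∂F/∂y)·y' = 0. Rearranging,
  dy/dx = -(∂F/∂x)/(∂F/∂y) = -(2x + 10)/(2y + 6) = (-x - 5)/(y + 3)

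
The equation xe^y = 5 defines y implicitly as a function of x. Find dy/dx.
Differentiate the relation implicitly: treat y = y(x) and apply the chain rule, so every y-derivative picks up a y' = dy/dx factor.

With everything moved to the left-hand side, differentiate term by term:
  d/dx[x·e^(y)] = x·y'·e^(y) + e^(y)
  d/dx[-5] = 0

Separating the contributions that come from x directly and those that come through y:
  without y':      e^(y)
  multiplying y':  x·e^(y)

so (e^(y)) + (x·e^(y))·y' = 0, and therefore
  dy/dx = -(e^(y))/(x·e^(y)) = -1/x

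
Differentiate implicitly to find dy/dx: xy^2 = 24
Differentiate the relation implicitly: treat y = y(x) and apply the chain rule, so every y-derivative picks up a y' = dy/dx factor.

With everything moved to the left-hand side, differentiate term by term:
  d/dx[xy^2] = 2xy·y' + y^2
  d/dx[-24] = 0

Separating the contributions that come from x directly and those that come through y:
  without y':      y^2
  multiplying y':  2xy

so (y^2) + (2xy)·y' = 0, and therefore
  dy/dx = -(y^2)/(2xy) = -y/(2x)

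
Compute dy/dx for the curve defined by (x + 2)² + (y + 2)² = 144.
Differentiate both sides with respect to x, treating y as y(x). By the chain rule, any term containing y contributes a factor of y' = dy/dx when we differentiate it.

Move every term to one side and write the relation as F(x, y) = 0. Term by term,
  d/dx[(x + 2)^2] = 2x + 4
  d/dx[(y + 2)^2] = 2·y'(y + 2)
  d/dx[-144] = 0

The pieces without y' make up ∂F/∂x and the coefficient of y' is ∂F/∂y:
  ∂F/∂x = 2x + 4,
  ∂F/∂y = 2y + 4.

Since d/dx[F] = ∂F/∂x + (∂F/∂y)·y' = 0, solve for y':
  (∂F/∂y)·y' = -∂F/∂x
  dy/dx = -(∂F/∂x)/(∂F/∂y) = -(2x + 4)/(2y + 4) = (-x - 2)/(y + 2)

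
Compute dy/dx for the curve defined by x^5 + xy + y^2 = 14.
Differentiate the relation implicitly: treat y = y(x) and apply the chain rule, so every y-derivative picks up a y' = dy/dx factor.

With everything moved to the left-hand side, differentiate term by term:
  d/dx[x^5] = 5x^4
  d/dx[xy] = x·y' + y
  d/dx[y^2] = 2y·y'
  d/dx[-14] = 0

Separating the contributions that come from x directly and those that come through y:
  without y':      5x^4 + y
  multiplying y':  x + 2y

so (5x^4 + y) + (x + 2y)·y' = 0, and therefore
  dy/dx = -(5x^4 + y)/(x + 2y) = (-5x^4 - y)/(x + 2y)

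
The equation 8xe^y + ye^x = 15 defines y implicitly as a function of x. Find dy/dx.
Apply d/dx to both sides, remembering that y depends on x. Each occurrence of y therefore brings in a y' = dy/dx via the chain rule.

With F(x, y) equal to the left-hand side minus the right, differentiate F term by term:
  d/dx[8x·e^(y)] = 8x·y'·e^(y) + 8e^(y)
  d/dx[y·e^(x)] = y·e^(x) + y'·e^(x)
  d/dx[-15] = 0
Adding these up, d/dx[F] = 0 becomes
  (y·e^(x) + 8e^(y)) + (8x·e^(y) + e^(x))·y' = 0,
so isolating y',
  dy/dx = -(y·e^(x) + 8e^(y))/(8x·e^(y) + e^(x)) = (-y·e^(x) - 8e^(y))/(8x·e^(y) + e^(x))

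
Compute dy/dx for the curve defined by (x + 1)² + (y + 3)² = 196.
Differentiate both sides with respect to x, treating y as y(x). By the chain rule, any term containing y contributes a factor of y' = dy/dx when we differentiate it.

Move every term to one side and write the relation as F(x, y) = 0. Term by term,
  d/dx[(x + 1)^2] = 2x + 2
  d/dx[(y + 3)^2] = 2·y'(y + 3)
  d/dx[-196] = 0

The pieces without y' make up ∂F/∂x and the coefficient of y' is ∂F/∂y:
  ∂F/∂x = 2x + 2,
  ∂F/∂y = 2y + 6.

Since d/dx[F] = ∂F/∂x + (∂F/∂y)·y' = 0, solve for y':
  (∂F/∂y)·y' = -∂F/∂x
  dy/dx = -(∂F/∂x)/(∂F/∂y) = -(2x + 2)/(2y + 6) = (-x - 1)/(y + 3)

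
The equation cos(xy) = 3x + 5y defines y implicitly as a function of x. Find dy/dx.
Take d/dx of both sides. Since y is implicitly a function of x, the chain rule attaches a y' = dy/dx factor whenever we differentiate through y.

Set F(x, y) = (left side) − (right side), so the curve is F = 0. Differentiating each term of F:
  d/dx[-3x] = -3
  d/dx[-5y] = -5·y'
  d/dx[cos(xy)] = -(x·y' + y)·sin(xy)

Collecting, the y'-free part is the partial derivative in x and the y' coefficient is the partial derivative in y:
  ∂F/∂x = -y·sin(xy) - 3
  ∂F/∂y = -x·sin(xy) - 5

so d/dx[F(x, y(x))] = ∂F/∂x + (∂F/∂y)·y' = 0. Rearranging,
  dy/dx = -(∂F/∂x)/(∂F/∂y) = -(-y·sin(xy) - 3)/(-x·sin(xy) - 5) = -(y·sin(xy) + 3)/(x·sin(xy) + 5)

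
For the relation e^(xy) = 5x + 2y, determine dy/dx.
Apply d/dx to both sides, remembering that y depends on x. Each occurrence of y therefore brings in a y' = dy/dx via the chain rule.

With F(x, y) equal to the left-hand side minus the right, differentiate F term by term:
  d/dx[-5x] = -5
  d/dx[-2y] = -2·y'
  d/dx[e^(xy)] = (x·y' + y)·e^(xy)
Adding these up, d/dx[F] = 0 becomes
  (y·e^(xy) - 5) + (x·e^(xy) - 2)·y' = 0,
so isolating y',
  dy/dx = -(y·e^(xy) - 5)/(x·e^(xy) - 2) = (-y·e^(xy) + 5)/(x·e^(xy) - 2)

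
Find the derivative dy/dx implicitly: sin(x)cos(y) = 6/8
Apply d/dx to both sides, remembering that y depends on x. Each occurrence of y therefore brings in a y' = dy/dx via the chain rule.

With F(x, y) equal to the left-hand side minus the right, differentiate F term by term:
  d/dx[sin(x)·cos(y)] = -y'·sin(x)·sin(y) + cos(x)·cos(y)
  d/dx[-3/4] = 0
Adding these up, d/dx[F] = 0 becomes
  (cos(x)·cos(y)) + (-sin(x)·sin(y))·y' = 0,
so isolating y',
  dy/dx = -(cos(x)·cos(y))/(-sin(x)·sin(y)) = 1/(tan(x)·tan(y))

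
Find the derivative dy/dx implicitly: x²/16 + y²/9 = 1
Differentiate the relation implicitly: treat y = y(x) and apply the chain rule, so every y-derivative picks up a y' = dy/dx factor.

With everything moved to the left-hand side, differentiate term by term:
  d/dx[x^2/16] = x/8
  d/dx[y^2/9] = 2y·y'/9
  d/dx[-1] = 0

Separating the contributions that come from x directly and those that come through y:
  without y':      x/8
  multiplying y':  2y/9

so (x/8) + (2y/9)·y' = 0, and therefore
  dy/dx = -(x/8)/(2y/9) = -9x/(16y)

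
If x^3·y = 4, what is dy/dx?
Apply d/dx to both sides, remembering that y depends on x. Each occurrence of y therefore brings in a y' = dy/dx via the chain rule.

With F(x, y) equal to the left-hand side minus the right, differentiate F term by term:
  d/dx[x^3y] = x^3·y' + 3x^2y
  d/dx[-4] = 0
Adding these up, d/dx[F] = 0 becomes
  (3x^2y) + (x^3)·y' = 0,
so isolating y',
  dy/dx = -(3x^2y)/(x^3) = -3y/x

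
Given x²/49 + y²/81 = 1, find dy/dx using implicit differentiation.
Take d/dx of both sides. Since y is implicitly a function of x, the chain rule attaches a y' = dy/dx factor whenever we differentiate through y.

Set F(x, y) = (left side) − (right side), so the curve is F = 0. Differentiating each term of F:
  d/dx[x^2/49] = 2x/49
  d/dx[y^2/81] = 2y·y'/81
  d/dx[-1] = 0

Collecting, the y'-free part is the partial derivative in x and the y' coefficient is the partial derivative in y:
  ∂F/∂x = 2x/49
  ∂F/∂y = 2y/81

so d/dx[F(x, y(x))] = ∂F/∂x + (∂F/∂y)·y' = 0. Rearranging,
  dy/dx = -(∂F/∂x)/(∂F/∂y) = -(2x/49)/(2y/81) = -81x/(49y)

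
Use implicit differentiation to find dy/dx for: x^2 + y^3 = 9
Apply d/dx to both sides, remembering that y depends on x. Each occurrence of y therefore brings in a y' = dy/dx via the chain rule.

With F(x, y) equal to the left-hand side minus the right, differentiate F term by term:
  d/dx[x^2] = 2x
  d/dx[y^3] = 3y^2·y'
  d/dx[-9] = 0
Adding these up, d/dx[F] = 0 becomes
  (2x) + (3y^2)·y' = 0,
so isolating y',
  dy/dx = -(2x)/(3y^2) = -2x/(3y^2)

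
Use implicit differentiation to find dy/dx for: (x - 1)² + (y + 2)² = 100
Differentiate both sides with respect to x, treating y as y(x). By the chain rule, any term containing y contributes a factor of y' = dy/dx when we differentiate it.

Move every term to one side and write the relation as F(x, y) = 0. Term by term,
  d/dx[(x - 1)^2] = 2x - 2
  d/dx[(y + 2)^2] = 2·y'(y + 2)
  d/dx[-100] = 0

The pieces without y' make up ∂F/∂x and the coefficient of y' is ∂F/∂y:
  ∂F/∂x = 2x - 2,
  ∂F/∂y = 2y + 4.

Since d/dx[F] = ∂F/∂x + (∂F/∂y)·y' = 0, solve for y':
  (∂F/∂y)·y' = -∂F/∂x
  dy/dx = -(∂F/∂x)/(∂F/∂y) = -(2x - 2)/(2y + 4) = (1 - x)/(y + 2)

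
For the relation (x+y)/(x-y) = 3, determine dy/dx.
Take d/dx of both sides. Since y is implicitly a function of x, the chain rule attaches a y' = dy/dx factor whenever we differentiate through y.

Set F(x, y) = (left side) − (right side), so the curve is F = 0. Differentiating each term of F:
  d/dx[(x + y)/(x - y)] = (y' + 1)/(x - y) + (x + y)(y' - 1)/(x - y)^2
  d/dx[-3] = 0

Collecting, the y'-free part is the partial derivative in x and the y' coefficient is the partial derivative in y:
  ∂F/∂x = 1/(x - y) - (x + y)/(x - y)^2
  ∂F/∂y = 1/(x - y) + (x + y)/(x - y)^2

so d/dx[F(x, y(x))] = ∂F/∂x + (∂F/∂y)·y' = 0. Rearranging,
  dy/dx = -(∂F/∂x)/(∂F/∂y) = -(1/(x - y) - (x + y)/(x - y)^2)/(1/(x - y) + (x + y)/(x - y)^2)
        = -(-2y/(x - y)^2)/(2x/(x - y)^2) = y/x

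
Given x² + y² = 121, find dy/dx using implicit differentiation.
Take d/dx of both sides. Since y is implicitly a function of x, the chain rule attaches a y' = dy/dx factor whenever we differentiate through y.

Set F(x, y) = (left side) − (right side), so the curve is F = 0. Differentiating each term of F:
  d/dx[x^2] = 2x
  d/dx[y^2] = 2y·y'
  d/dx[-121] = 0

Collecting, the y'-free part is the partial derivative in x and the y' coefficient is the partial derivative in y:
  ∂F/∂x = 2x
  ∂F/∂y = 2y

so d/dx[F(x, y(x))] = ∂F/∂x + (∂F/∂y)·y' = 0. Rearranging,
  dy/dx = -(∂F/∂x)/(∂F/∂y) = -(2x)/(2y) = -x/y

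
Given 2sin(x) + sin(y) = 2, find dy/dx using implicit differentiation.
Apply d/dx to both sides, remembering that y depends on x. Each occurrence of y therefore brings in a y' = dy/dx via the chain rule.

With F(x, y) equal to the left-hand side minus the right, differentiate F term by term:
  d/dx[2sin(x)] = 2cos(x)
  d/dx[sin(y)] = y'·cos(y)
  d/dx[-2] = 0
Adding these up, d/dx[F] = 0 becomes
  (2cos(x)) + (cos(y))·y' = 0,
so isolating y',
  dy/dx = -(2cos(x))/(cos(y)) = -2cos(x)/cos(y)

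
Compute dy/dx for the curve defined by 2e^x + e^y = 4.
Take d/dx of both sides. Since y is implicitly a function of x, the chain rule attaches a y' = dy/dx factor whenever we differentiate through y.

Set F(x, y) = (left side) − (right side), so the curve is F = 0. Differentiating each term of F:
  d/dx[2e^(x)] = 2e^(x)
  d/dx[e^(y)] = y'·e^(y)
  d/dx[-4] = 0

Collecting, the y'-free part is the partial derivative in x and the y' coefficient is the partial derivative in y:
  ∂F/∂x = 2e^(x)
  ∂F/∂y = e^(y)

so d/dx[F(x, y(x))] = ∂F/∂x + (∂F/∂y)·y' = 0. Rearranging,
  dy/dx = -(∂F/∂x)/(∂F/∂y) = -(2e^(x))/(e^(y)) = -2e^(x - y)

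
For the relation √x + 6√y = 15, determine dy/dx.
Apply d/dx to both sides, remembering that y depends on x. Each occurrence of y therefore brings in a y' = dy/dx via the chain rule.

With F(x, y) equal to the left-hand side minus the right, differentiate F term by term:
  d/dx[√(x)] = 1/(2√(x))
  d/dx[6√(y)] = 3·y'/√(y)
  d/dx[-15] = 0
Adding these up, d/dx[F] = 0 becomes
  (1/(2√(x))) + (3/√(y))·y' = 0,
so isolating y',
  dy/dx = -(1/(2√(x)))/(3/√(y)) = -√(y)/(6√(x))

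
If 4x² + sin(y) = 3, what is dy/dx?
Differentiate the relation implicitly: treat y = y(x) and apply the chain rule, so every y-derivative picks up a y' = dy/dx factor.

With everything moved to the left-hand side, differentiate term by term:
  d/dx[4x^2] = 8x
  d/dx[sin(y)] = y'·cos(y)
  d/dx[-3] = 0

Separating the contributions that come from x directly and those that come through y:
  without y':      8x
  multiplying y':  cos(y)

so (8x) + (cos(y))·y' = 0, and therefore
  dy/dx = -(8x)/(cos(y)) = -8x/cos(y)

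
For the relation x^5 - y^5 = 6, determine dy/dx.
Take d/dx of both sides. Since y is implicitly a function of x, the chain rule attaches a y' = dy/dx factor whenever we differentiate through y.

Set F(x, y) = (left side) − (right side), so the curve is F = 0. Differentiating each term of F:
  d/dx[x^5] = 5x^4
  d/dx[-y^5] = -5y^4·y'
  d/dx[-6] = 0

Collecting, the y'-free part is the partial derivative in x and the y' coefficient is the partial derivative in y:
  ∂F/∂x = 5x^4
  ∂F/∂y = -5y^4

so d/dx[F(x, y(x))] = ∂F/∂x + (∂F/∂y)·y' = 0. Rearranging,
  dy/dx = -(∂F/∂x)/(∂F/∂y) = -(5x^4)/(-5y^4) = x^4/y^4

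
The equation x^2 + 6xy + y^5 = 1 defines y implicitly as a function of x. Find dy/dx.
Differentiate both sides with respect to x, treating y as y(x). By the chain rule, any term containing y contributes a factor of y' = dy/dx when we differentiate it.

Move every term to one side and write the relation as F(x, y) = 0. Term by term,
  d/dx[x^2] = 2x
  d/dx[6xy] = 6x·y' + 6y
  d/dx[y^5] = 5y^4·y'
  d/dx[-1] = 0

The pieces without y' make up ∂F/∂x and the coefficient of y' is ∂F/∂y:
  ∂F/∂x = 2x + 6y,
  ∂F/∂y = 6x + 5y^4.

Since d/dx[F] = ∂F/∂x + (∂F/∂y)·y' = 0, solve for y':
  (∂F/∂y)·y' = -∂F/∂x
  dy/dx = -(∂F/∂x)/(∂F/∂y) = -(2x + 6y)/(6x + 5y^4) = 2(-x - 3y)/(6x + 5y^4)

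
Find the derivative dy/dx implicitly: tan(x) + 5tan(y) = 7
Take d/dx of both sides. Since y is implicitly a function of x, the chain rule attaches a y' = dy/dx factor whenever we differentiate through y.

Set F(x, y) = (left side) − (right side), so the curve is F = 0. Differentiating each term of F:
  d/dx[tan(x)] = tan(x)^2 + 1
  d/dx[5tan(y)] = 5·y'(tan(y)^2 + 1)
  d/dx[-7] = 0

Collecting, the y'-free part is the partial derivative in x and the y' coefficient is the partial derivative in y:
  ∂F/∂x = tan(x)^2 + 1
  ∂F/∂y = 5tan(y)^2 + 5

so d/dx[F(x, y(x))] = ∂F/∂x + (∂F/∂y)·y' = 0. Rearranging,
  dy/dx = -(∂F/∂x)/(∂F/∂y) = -(tan(x)^2 + 1)/(5tan(y)^2 + 5) = -cos(y)^2/(5cos(x)^2)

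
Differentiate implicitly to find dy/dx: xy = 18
Apply d/dx to both sides, remembering that y depends on x. Each occurrence of y therefore brings in a y' = dy/dx via the chain rule.

With F(x, y) equal to the left-hand side minus the right, differentiate F term by term:
  d/dx[xy] = x·y' + y
  d/dx[-18] = 0
Adding these up, d/dx[F] = 0 becomes
  (y) + (x)·y' = 0,
so isolating y',
  dy/dx = -(y)/(x) = -y/x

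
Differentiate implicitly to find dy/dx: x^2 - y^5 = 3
Take d/dx of both sides. Since y is implicitly a function of x, the chain rule attaches a y' = dy/dx factor whenever we differentiate through y.

Set F(x, y) = (left side) − (right side), so the curve is F = 0. Differentiating each term of F:
  d/dx[x^2] = 2x
  d/dx[-y^5] = -5y^4·y'
  d/dx[-3] = 0

Collecting, the y'-free part is the partial derivative in x and the y' coefficient is the partial derivative in y:
  ∂F/∂x = 2x
  ∂F/∂y = -5y^4

so d/dx[F(x, y(x))] = ∂F/∂x + (∂F/∂y)·y' = 0. Rearranging,
  dy/dx = -(∂F/∂x)/(∂F/∂y) = -(2x)/(-5y^4) = 2x/(5y^4)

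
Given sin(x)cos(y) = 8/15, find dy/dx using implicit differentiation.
Differentiate both sides with respect to x, treating y as y(x). By the chain rule, any term containing y contributes a factor of y' = dy/dx when we differentiate it.

Move every term to one side and write the relation as F(x, y) = 0. Term by term,
  d/dx[sin(x)·cos(y)] = -y'·sin(x)·sin(y) + cos(x)·cos(y)
  d/dx[-8/15] = 0

The pieces without y' make up ∂F/∂x and the coefficient of y' is ∂F/∂y:
  ∂F/∂x = cos(x)·cos(y),
  ∂F/∂y = -sin(x)·sin(y).

Since d/dx[F] = ∂F/∂x + (∂F/∂y)·y' = 0, solve for y':
  (∂F/∂y)·y' = -∂F/∂x
  dy/dx = -(∂F/∂x)/(∂F/∂y) = -(cos(x)·cos(y))/(-sin(x)·sin(y)) = 1/(tan(x)·tan(y))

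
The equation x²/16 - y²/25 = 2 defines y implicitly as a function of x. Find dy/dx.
Differentiate the relation implicitly: treat y = y(x) and apply the chain rule, so every y-derivative picks up a y' = dy/dx factor.

With everything moved to the left-hand side, differentiate term by term:
  d/dx[x^2/16] = x/8
  d/dx[-y^2/25] = -2y·y'/25
  d/dx[-2] = 0

Separating the contributions that come from x directly and those that come through y:
  without y':      x/8
  multiplying y':  -2y/25

so (x/8) + (-2y/25)·y' = 0, and therefore
  dy/dx = -(x/8)/(-2y/25) = 25x/(16y)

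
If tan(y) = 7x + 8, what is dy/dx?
Apply d/dx to both sides, remembering that y depends on x. Each occurrence of y therefore brings in a y' = dy/dx via the chain rule.

With F(x, y) equal to the left-hand side minus the right, differentiate F term by term:
  d/dx[-7x] = -7
  d/dx[tan(y)] = y'(tan(y)^2 + 1)
  d/dx[-8] = 0
Adding these up, d/dx[F] = 0 becomes
  (-7) + (tan(y)^2 + 1)·y' = 0,
so isolating y',
  dy/dx = -(-7)/(tan(y)^2 + 1) = 7cos(y)^2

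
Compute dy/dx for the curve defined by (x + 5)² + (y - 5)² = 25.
Apply d/dx to both sides, remembering that y depends on x. Each occurrence of y therefore brings in a y' = dy/dx via the chain rule.

With F(x, y) equal to the left-hand side minus the right, differentiate F term by term:
  d/dx[(x + 5)^2] = 2x + 10
  d/dx[(y - 5)^2] = 2·y'(y - 5)
  d/dx[-25] = 0
Adding these up, d/dx[F] = 0 becomes
  (2x + 10) + (2y - 10)·y' = 0,
so isolating y',
  dy/dx = -(2x + 10)/(2y - 10) = (-x - 5)/(y - 5)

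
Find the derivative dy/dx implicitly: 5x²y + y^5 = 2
Take d/dx of both sides. Since y is implicitly a function of x, the chain rule attaches a y' = dy/dx factor whenever we differentiate through y.

Set F(x, y) = (left side) − (right side), so the curve is F = 0. Differentiating each term of F:
  d/dx[5x^2y] = 5x^2·y' + 10xy
  d/dx[y^5] = 5y^4·y'
  d/dx[-2] = 0

Collecting, the y'-free part is the partial derivative in x and the y' coefficient is the partial derivative in y:
  ∂F/∂x = 10xy
  ∂F/∂y = 5x^2 + 5y^4

so d/dx[F(x, y(x))] = ∂F/∂x + (∂F/∂y)·y' = 0. Rearranging,
  dy/dx = -(∂F/∂x)/(∂F/∂y) = -(10xy)/(5x^2 + 5y^4) = -2xy/(x^2 + y^4)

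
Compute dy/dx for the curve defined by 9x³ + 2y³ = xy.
Differentiate the relation implicitly: treat y = y(x) and apply the chain rule, so every y-derivative picks up a y' = dy/dx factor.

With everything moved to the left-hand side, differentiate term by term:
  d/dx[9x^3] = 27x^2
  d/dx[-xy] = -x·y' - y
  d/dx[2y^3] = 6y^2·y'

Separating the contributions that come from x directly and those that come through y:
  without y':      27x^2 - y
  multiplying y':  -x + 6y^2

so (27x^2 - y) + (-x + 6y^2)·y' = 0, and therefore
  dy/dx = -(27x^2 - y)/(-x + 6y^2) = (27x^2 - y)/(x - 6y^2)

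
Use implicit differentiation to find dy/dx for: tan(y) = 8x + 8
Apply d/dx to both sides, remembering that y depends on x. Each occurrence of y therefore brings in a y' = dy/dx via the chain rule.

With F(x, y) equal to the left-hand side minus the right, differentiate F term by term:
  d/dx[-8x] = -8
  d/dx[tan(y)] = y'(tan(y)^2 + 1)
  d/dx[-8] = 0
Adding these up, d/dx[F] = 0 becomes
  (-8) + (tan(y)^2 + 1)·y' = 0,
so isolating y',
  dy/dx = -(-8)/(tan(y)^2 + 1) = 8cos(y)^2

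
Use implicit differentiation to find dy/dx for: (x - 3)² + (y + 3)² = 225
Differentiate both sides with respect to x, treating y as y(x). By the chain rule, any term containing y contributes a factor of y' = dy/dx when we differentiate it.

Move every term to one side and write the relation as F(x, y) = 0. Term by term,
  d/dx[(x - 3)^2] = 2x - 6
  d/dx[(y + 3)^2] = 2·y'(y + 3)
  d/dx[-225] = 0

The pieces without y' make up ∂F/∂x and the coefficient of y' is ∂F/∂y:
  ∂F/∂x = 2x - 6,
  ∂F/∂y = 2y + 6.

Since d/dx[F] = ∂F/∂x + (∂F/∂y)·y' = 0, solve for y':
  (∂F/∂y)·y' = -∂F/∂x
  dy/dx = -(∂F/∂x)/(∂F/∂y) = -(2x - 6)/(2y + 6) = (3 - x)/(y + 3)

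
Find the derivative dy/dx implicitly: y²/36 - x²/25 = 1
Take d/dx of both sides. Since y is implicitly a function of x, the chain rule attaches a y' = dy/dx factor whenever we differentiate through y.

Set F(x, y) = (left side) − (right side), so the curve is F = 0. Differentiating each term of F:
  d/dx[-x^2/25] = -2x/25
  d/dx[y^2/36] = y·y'/18
  d/dx[-1] = 0

Collecting, the y'-free part is the partial derivative in x and the y' coefficient is the partial derivative in y:
  ∂F/∂x = -2x/25
  ∂F/∂y = y/18

so d/dx[F(x, y(x))] = ∂F/∂x + (∂F/∂y)·y' = 0. Rearranging,
  dy/dx = -(∂F/∂x)/(∂F/∂y) = -(-2x/25)/(y/18) = 36x/(25y)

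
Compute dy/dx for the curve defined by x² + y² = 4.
Differentiate the relation implicitly: treat y = y(x) and apply the chain rule, so every y-derivative picks up a y' = dy/dx factor.

With everything moved to the left-hand side, differentiate term by term:
  d/dx[x^2] = 2x
  d/dx[y^2] = 2y·y'
  d/dx[-4] = 0

Separating the contributions that come from x directly and those that come through y:
  without y':      2x
  multiplying y':  2y

so (2x) + (2y)·y' = 0, and therefore
  dy/dx = -(2x)/(2y) = -x/y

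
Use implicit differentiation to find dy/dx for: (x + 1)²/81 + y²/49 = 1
Differentiate both sides with respect to x, treating y as y(x). By the chain rule, any term containing y contributes a factor of y' = dy/dx when we differentiate it.

Move every term to one side and write the relation as F(x, y) = 0. Term by term,
  d/dx[y^2/49] = 2y·y'/49
  d/dx[(x + 1)^2/81] = 2x/81 + 2/81
  d/dx[-1] = 0

The pieces without y' make up ∂F/∂x and the coefficient of y' is ∂F/∂y:
  ∂F/∂x = 2x/81 + 2/81,
  ∂F/∂y = 2y/49.

Since d/dx[F] = ∂F/∂x + (∂F/∂y)·y' = 0, solve for y':
  (∂F/∂y)·y' = -∂F/∂x
  dy/dx = -(∂F/∂x)/(∂F/∂y) = -(2x/81 + 2/81)/(2y/49)
        = -(2(x + 1)/81)/(2y/49) = 49(-x - 1)/(81y)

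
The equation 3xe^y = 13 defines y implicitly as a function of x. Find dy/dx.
Take d/dx of both sides. Since y is implicitly a function of x, the chain rule attaches a y' = dy/dx factor whenever we differentiate through y.

Set F(x, y) = (left side) − (right side), so the curve is F = 0. Differentiating each term of F:
  d/dx[3x·e^(y)] = 3x·y'·e^(y) + 3e^(y)
  d/dx[-13] = 0

Collecting, the y'-free part is the partial derivative in x and the y' coefficient is the partial derivative in y:
  ∂F/∂x = 3e^(y)
  ∂F/∂y = 3x·e^(y)

so d/dx[F(x, y(x))] = ∂F/∂x + (∂F/∂y)·y' = 0. Rearranging,
  dy/dx = -(∂F/∂x)/(∂F/∂y) = -(3e^(y))/(3x·e^(y)) = -1/x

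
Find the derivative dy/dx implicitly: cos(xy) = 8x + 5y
Take d/dx of both sides. Since y is implicitly a function of x, the chain rule attaches a y' = dy/dx factor whenever we differentiate through y.

Set F(x, y) = (left side) − (right side), so the curve is F = 0. Differentiating each term of F:
  d/dx[-8x] = -8
  d/dx[-5y] = -5·y'
  d/dx[cos(xy)] = -(x·y' + y)·sin(xy)

Collecting, the y'-free part is the partial derivative in x and the y' coefficient is the partial derivative in y:
  ∂F/∂x = -y·sin(xy) - 8
  ∂F/∂y = -x·sin(xy) - 5

so d/dx[F(x, y(x))] = ∂F/∂x + (∂F/∂y)·y' = 0. Rearranging,
  dy/dx = -(∂F/∂x)/(∂F/∂y) = -(-y·sin(xy) - 8)/(-x·sin(xy) - 5) = -(y·sin(xy) + 8)/(x·sin(xy) + 5)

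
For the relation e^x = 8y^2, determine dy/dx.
Apply d/dx to both sides, remembering that y depends on x. Each occurrence of y therefore brings in a y' = dy/dx via the chain rule.

With F(x, y) equal to the left-hand side minus the right, differentiate F term by term:
  d/dx[-8y^2] = -16y·y'
  d/dx[e^(x)] = e^(x)
Adding these up, d/dx[F] = 0 becomes
  (e^(x)) + (-16y)·y' = 0,
so isolating y',
  dy/dx = -(e^(x))/(-16y) = e^(x)/(16y)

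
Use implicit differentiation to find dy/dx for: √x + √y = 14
Differentiate both sides with respect to x, treating y as y(x). By the chain rule, any term containing y contributes a factor of y' = dy/dx when we differentiate it.

Move every term to one side and write the relation as F(x, y) = 0. Term by term,
  d/dx[√(x)] = 1/(2√(x))
  d/dx[√(y)] = y'/(2√(y))
  d/dx[-14] = 0

The pieces without y' make up ∂F/∂x and the coefficient of y' is ∂F/∂y:
  ∂F/∂x = 1/(2√(x)),
  ∂F/∂y = 1/(2√(y)).

Since d/dx[F] = ∂F/∂x + (∂F/∂y)·y' = 0, solve for y':
  (∂F/∂y)·y' = -∂F/∂x
  dy/dx = -(∂F/∂x)/(∂F/∂y) = -(1/(2√(x)))/(1/(2√(y))) = -√(y)/√(x)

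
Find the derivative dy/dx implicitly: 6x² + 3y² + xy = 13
Differentiate the relation implicitly: treat y = y(x) and apply the chain rule, so every y-derivative picks up a y' = dy/dx factor.

With everything moved to the left-hand side, differentiate term by term:
  d/dx[6x^2] = 12x
  d/dx[xy] = x·y' + y
  d/dx[3y^2] = 6y·y'
  d/dx[-13] = 0

Separating the contributions that come from x directly and those that come through y:
  without y':      12x + y
  multiplying y':  x + 6y

so (12x + y) + (x + 6y)·y' = 0, and therefore
  dy/dx = -(12x + y)/(x + 6y) = (-12x - y)/(x + 6y)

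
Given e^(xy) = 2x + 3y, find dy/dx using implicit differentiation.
Apply d/dx to both sides, remembering that y depends on x. Each occurrence of y therefore brings in a y' = dy/dx via the chain rule.

With F(x, y) equal to the left-hand side minus the right, differentiate F term by term:
  d/dx[-2x] = -2
  d/dx[-3y] = -3·y'
  d/dx[e^(xy)] = (x·y' + y)·e^(xy)
Adding these up, d/dx[F] = 0 becomes
  (y·e^(xy) - 2) + (x·e^(xy) - 3)·y' = 0,
so isolating y',
  dy/dx = -(y·e^(xy) - 2)/(x·e^(xy) - 3) = (-y·e^(xy) + 2)/(x·e^(xy) - 3)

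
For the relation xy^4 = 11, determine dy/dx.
Apply d/dx to both sides, remembering that y depends on x. Each occurrence of y therefore brings in a y' = dy/dx via the chain rule.

With F(x, y) equal to the left-hand side minus the right, differentiate F term by term:
  d/dx[xy^4] = 4xy^3·y' + y^4
  d/dx[-11] = 0
Adding these up, d/dx[F] = 0 becomes
  (y^4) + (4xy^3)·y' = 0,
so isolating y',
  dy/dx = -(y^4)/(4xy^3) = -y/(4x)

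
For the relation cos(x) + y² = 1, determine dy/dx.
Differentiate the relation implicitly: treat y = y(x) and apply the chain rule, so every y-derivative picks up a y' = dy/dx factor.

With everything moved to the left-hand side, differentiate term by term:
  d/dx[y^2] = 2y·y'
  d/dx[cos(x)] = -sin(x)
  d/dx[-1] = 0

Separating the contributions that come from x directly and those that come through y:
  without y':      -sin(x)
  multiplying y':  2y

so (-sin(x)) + (2y)·y' = 0, and therefore
  dy/dx = -(-sin(x))/(2y) = sin(x)/(2y)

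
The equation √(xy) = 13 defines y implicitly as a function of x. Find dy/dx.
Differentiate the relation implicitly: treat y = y(x) and apply the chain rule, so every y-derivative picks up a y' = dy/dx factor.

With everything moved to the left-hand side, differentiate term by term:
  d/dx[√(xy)] = √(xy)(x·y'/2 + y/2)/(xy)
  d/dx[-13] = 0

Separating the contributions that come from x directly and those that come through y:
  without y':      √(xy)/(2x)
  multiplying y':  √(xy)/(2y)

so (√(xy)/(2x)) + (√(xy)/(2y))·y' = 0, and therefore
  dy/dx = -(√(xy)/(2x))/(√(xy)/(2y)) = -y/x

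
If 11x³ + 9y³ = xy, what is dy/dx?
Differentiate the relation implicitly: treat y = y(x) and apply the chain rule, so every y-derivative picks up a y' = dy/dx factor.

With everything moved to the left-hand side, differentiate term by term:
  d/dx[11x^3] = 33x^2
  d/dx[-xy] = -x·y' - y
  d/dx[9y^3] = 27y^2·y'

Separating the contributions that come from x directly and those that come through y:
  without y':      33x^2 - y
  multiplying y':  -x + 27y^2

so (33x^2 - y) + (-x + 27y^2)·y' = 0, and therefore
  dy/dx = -(33x^2 - y)/(-x + 27y^2) = (33x^2 - y)/(x - 27y^2)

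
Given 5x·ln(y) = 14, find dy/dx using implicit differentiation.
Differentiate both sides with respect to x, treating y as y(x). By the chain rule, any term containing y contributes a factor of y' = dy/dx when we differentiate it.

Move every term to one side and write the relation as F(x, y) = 0. Term by term,
  d/dx[5x·ln(y)] = 5x·y'/y + 5ln(y)
  d/dx[-14] = 0

The pieces without y' make up ∂F/∂x and the coefficient of y' is ∂F/∂y:
  ∂F/∂x = 5ln(y),
  ∂F/∂y = 5x/y.

Since d/dx[F] = ∂F/∂x + (∂F/∂y)·y' = 0, solve for y':
  (∂F/∂y)·y' = -∂F/∂x
  dy/dx = -(∂F/∂x)/(∂F/∂y) = -(5ln(y))/(5x/y) = -y·ln(y)/x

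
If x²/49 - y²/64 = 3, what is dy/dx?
Take d/dx of both sides. Since y is implicitly a function of x, the chain rule attaches a y' = dy/dx factor whenever we differentiate through y.

Set F(x, y) = (left side) − (right side), so the curve is F = 0. Differentiating each term of F:
  d/dx[x^2/49] = 2x/49
  d/dx[-y^2/64] = -y·y'/32
  d/dx[-3] = 0

Collecting, the y'-free part is the partial derivative in x and the y' coefficient is the partial derivative in y:
  ∂F/∂x = 2x/49
  ∂F/∂y = -y/32

so d/dx[F(x, y(x))] = ∂F/∂x + (∂F/∂y)·y' = 0. Rearranging,
  dy/dx = -(∂F/∂x)/(∂F/∂y) = -(2x/49)/(-y/32) = 64x/(49y)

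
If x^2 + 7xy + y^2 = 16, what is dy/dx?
Differentiate the relation implicitly: treat y = y(x) and apply the chain rule, so every y-derivative picks up a y' = dy/dx factor.

With everything moved to the left-hand side, differentiate term by term:
  d/dx[x^2] = 2x
  d/dx[7xy] = 7x·y' + 7y
  d/dx[y^2] = 2y·y'
  d/dx[-16] = 0

Separating the contributions that come from x directly and those that come through y:
  without y':      2x + 7y
  multiplying y':  7x + 2y

so (2x + 7y) + (7x + 2y)·y' = 0, and therefore
  dy/dx = -(2x + 7y)/(7x + 2y) = (-2x - 7y)/(7x + 2y)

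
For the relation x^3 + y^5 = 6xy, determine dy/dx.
Differentiate both sides with respect to x, treating y as y(x). By the chain rule, any term containing y contributes a factor of y' = dy/dx when we differentiate it.

Move every term to one side and write the relation as F(x, y) = 0. Term by term,
  d/dx[x^3] = 3x^2
  d/dx[-6xy] = -6x·y' - 6y
  d/dx[y^5] = 5y^4·y'

The pieces without y' make up ∂F/∂x and the coefficient of y' is ∂F/∂y:
  ∂F/∂x = 3x^2 - 6y,
  ∂F/∂y = -6x + 5y^4.

Since d/dx[F] = ∂F/∂x + (∂F/∂y)·y' = 0, solve for y':
  (∂F/∂y)·y' = -∂F/∂x
  dy/dx = -(∂F/∂x)/(∂F/∂y) = -(3x^2 - 6y)/(-6x + 5y^4) = 3(x^2 - 2y)/(6x - 5y^4)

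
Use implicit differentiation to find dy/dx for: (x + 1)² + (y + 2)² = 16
Differentiate both sides with respect to x, treating y as y(x). By the chain rule, any term containing y contributes a factor of y' = dy/dx when we differentiate it.

Move every term to one side and write the relation as F(x, y) = 0. Term by term,
  d/dx[(x + 1)^2] = 2x + 2
  d/dx[(y + 2)^2] = 2·y'(y + 2)
  d/dx[-16] = 0

The pieces without y' make up ∂F/∂x and the coefficient of y' is ∂F/∂y:
  ∂F/∂x = 2x + 2,
  ∂F/∂y = 2y + 4.

Since d/dx[F] = ∂F/∂x + (∂F/∂y)·y' = 0, solve for y':
  (∂F/∂y)·y' = -∂F/∂x
  dy/dx = -(∂F/∂x)/(∂F/∂y) = -(2x + 2)/(2y + 4) = (-x - 1)/(y + 2)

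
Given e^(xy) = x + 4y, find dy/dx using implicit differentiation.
Take d/dx of both sides. Since y is implicitly a function of x, the chain rule attaches a y' = dy/dx factor whenever we differentiate through y.

Set F(x, y) = (left side) − (right side), so the curve is F = 0. Differentiating each term of F:
  d/dx[-x] = -1
  d/dx[-4y] = -4·y'
  d/dx[e^(xy)] = (x·y' + y)·e^(xy)

Collecting, the y'-free part is the partial derivative in x and the y' coefficient is the partial derivative in y:
  ∂F/∂x = y·e^(xy) - 1
  ∂F/∂y = x·e^(xy) - 4

so d/dx[F(x, y(x))] = ∂F/∂x + (∂F/∂y)·y' = 0. Rearranging,
  dy/dx = -(∂F/∂x)/(∂F/∂y) = -(y·e^(xy) - 1)/(x·e^(xy) - 4) = (-y·e^(xy) + 1)/(x·e^(xy) - 4)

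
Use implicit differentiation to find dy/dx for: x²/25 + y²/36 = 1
Differentiate both sides with respect to x, treating y as y(x). By the chain rule, any term containing y contributes a factor of y' = dy/dx when we differentiate it.

Move every term to one side and write the relation as F(x, y) = 0. Term by term,
  d/dx[x^2/25] = 2x/25
  d/dx[y^2/36] = y·y'/18
  d/dx[-1] = 0

The pieces without y' make up ∂F/∂x and the coefficient of y' is ∂F/∂y:
  ∂F/∂x = 2x/25,
  ∂F/∂y = y/18.

Since d/dx[F] = ∂F/∂x + (∂F/∂y)·y' = 0, solve for y':
  (∂F/∂y)·y' = -∂F/∂x
  dy/dx = -(∂F/∂x)/(∂F/∂y) = -(2x/25)/(y/18) = -36x/(25y)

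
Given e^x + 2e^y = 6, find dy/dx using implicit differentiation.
Differentiate the relation implicitly: treat y = y(x) and apply the chain rule, so every y-derivative picks up a y' = dy/dx factor.

With everything moved to the left-hand side, differentiate term by term:
  d/dx[e^(x)] = e^(x)
  d/dx[2e^(y)] = 2·y'·e^(y)
  d/dx[-6] = 0

Separating the contributions that come from x directly and those that come through y:
  without y':      e^(x)
  multiplying y':  2e^(y)

so (e^(x)) + (2e^(y))·y' = 0, and therefore
  dy/dx = -(e^(x))/(2e^(y)) = -e^(x - y)/2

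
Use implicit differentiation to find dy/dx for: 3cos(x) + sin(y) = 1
Take d/dx of both sides. Since y is implicitly a function of x, the chain rule attaches a y' = dy/dx factor whenever we differentiate through y.

Set F(x, y) = (left side) − (right side), so the curve is F = 0. Differentiating each term of F:
  d/dx[sin(y)] = y'·cos(y)
  d/dx[3cos(x)] = -3sin(x)
  d/dx[-1] = 0

Collecting, the y'-free part is the partial derivative in x and the y' coefficient is the partial derivative in y:
  ∂F/∂x = -3sin(x)
  ∂F/∂y = cos(y)

so d/dx[F(x, y(x))] = ∂F/∂x + (∂F/∂y)·y' = 0. Rearranging,
  dy/dx = -(∂F/∂x)/(∂F/∂y) = -(-3sin(x))/(cos(y)) = 3sin(x)/cos(y)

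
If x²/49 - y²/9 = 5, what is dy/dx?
Take d/dx of both sides. Since y is implicitly a function of x, the chain rule attaches a y' = dy/dx factor whenever we differentiate through y.

Set F(x, y) = (left side) − (right side), so the curve is F = 0. Differentiating each term of F:
  d/dx[x^2/49] = 2x/49
  d/dx[-y^2/9] = -2y·y'/9
  d/dx[-5] = 0

Collecting, the y'-free part is the partial derivative in x and the y' coefficient is the partial derivative in y:
  ∂F/∂x = 2x/49
  ∂F/∂y = -2y/9

so d/dx[F(x, y(x))] = ∂F/∂x + (∂F/∂y)·y' = 0. Rearranging,
  dy/dx = -(∂F/∂x)/(∂F/∂y) = -(2x/49)/(-2y/9) = 9x/(49y)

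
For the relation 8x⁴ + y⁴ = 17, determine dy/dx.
Differentiate the relation implicitly: treat y = y(x) and apply the chain rule, so every y-derivative picks up a y' = dy/dx factor.

With everything moved to the left-hand side, differentiate term by term:
  d/dx[8x^4] = 32x^3
  d/dx[y^4] = 4y^3·y'
  d/dx[-17] = 0

Separating the contributions that come from x directly and those that come through y:
  without y':      32x^3
  multiplying y':  4y^3

so (32x^3) + (4y^3)·y' = 0, and therefore
  dy/dx = -(32x^3)/(4y^3) = -8x^3/y^3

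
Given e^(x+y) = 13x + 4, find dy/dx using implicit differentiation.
Differentiate the relation implicitly: treat y = y(x) and apply the chain rule, so every y-derivative picks up a y' = dy/dx factor.

With everything moved to the left-hand side, differentiate term by term:
  d/dx[-13x] = -13
  d/dx[e^(x + y)] = (y' + 1)·e^(x + y)
  d/dx[-4] = 0

Separating the contributions that come from x directly and those that come through y:
  without y':      e^(x + y) - 13
  multiplying y':  e^(x + y)

so (e^(x + y) - 13) + (e^(x + y))·y' = 0, and therefore
  dy/dx = -(e^(x + y) - 13)/(e^(x + y)) = 13e^(-x - y) - 1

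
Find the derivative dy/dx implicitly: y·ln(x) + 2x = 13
Differentiate the relation implicitly: treat y = y(x) and apply the chain rule, so every y-derivative picks up a y' = dy/dx factor.

With everything moved to the left-hand side, differentiate term by term:
  d/dx[2x] = 2
  d/dx[y·ln(x)] = y'·ln(x) + y/x
  d/dx[-13] = 0

Separating the contributions that come from x directly and those that come through y:
  without y':      2 + y/x
  multiplying y':  ln(x)

so (2 + y/x) + (ln(x))·y' = 0, and therefore
  dy/dx = -(2 + y/x)/(ln(x))
        = -((2x + y)/x)/(ln(x)) = (-2x - y)/(x·ln(x))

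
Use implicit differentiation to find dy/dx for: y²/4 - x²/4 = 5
Take d/dx of both sides. Since y is implicitly a function of x, the chain rule attaches a y' = dy/dx factor whenever we differentiate through y.

Set F(x, y) = (left side) − (right side), so the curve is F = 0. Differentiating each term of F:
  d/dx[-x^2/4] = -x/2
  d/dx[y^2/4] = y·y'/2
  d/dx[-5] = 0

Collecting, the y'-free part is the partial derivative in x and the y' coefficient is the partial derivative in y:
  ∂F/∂x = -x/2
  ∂F/∂y = y/2

so d/dx[F(x, y(x))] = ∂F/∂x + (∂F/∂y)·y' = 0. Rearranging,
  dy/dx = -(∂F/∂x)/(∂F/∂y) = -(-x/2)/(y/2) = x/y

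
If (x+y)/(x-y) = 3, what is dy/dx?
Differentiate the relation implicitly: treat y = y(x) and apply the chain rule, so every y-derivative picks up a y' = dy/dx factor.

With everything moved to the left-hand side, differentiate term by term:
  d/dx[(x + y)/(x - y)] = (y' + 1)/(x - y) + (x + y)(y' - 1)/(x - y)^2
  d/dx[-3] = 0

Separating the contributions that come from x directly and those that come through y:
  without y':      1/(x - y) - (x + y)/(x - y)^2
  multiplying y':  1/(x - y) + (x + y)/(x - y)^2

so (1/(x - y) - (x + y)/(x - y)^2) + (1/(x - y) + (x + y)/(x - y)^2)·y' = 0, and therefore
  dy/dx = -(1/(x - y) - (x + y)/(x - y)^2)/(1/(x - y) + (x + y)/(x - y)^2)
        = -(-2y/(x - y)^2)/(2x/(x - y)^2) = y/x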